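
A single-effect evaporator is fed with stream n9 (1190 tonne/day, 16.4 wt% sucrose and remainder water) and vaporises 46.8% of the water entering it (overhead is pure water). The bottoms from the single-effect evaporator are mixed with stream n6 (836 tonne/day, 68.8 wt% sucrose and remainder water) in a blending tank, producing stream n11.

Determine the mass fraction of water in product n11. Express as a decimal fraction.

0.506

Vapour removed = 0.468×0.836×1190 = 465.59 tonne/day; concentrate = 724.41 tonne/day.
water reaching the mixer = 529.25 (from concentrate) + 836×0.312 = 790.09 tonne/day.
Product flow = 724.41 + 836 = 1560.4 tonne/day; water fraction = 0.506.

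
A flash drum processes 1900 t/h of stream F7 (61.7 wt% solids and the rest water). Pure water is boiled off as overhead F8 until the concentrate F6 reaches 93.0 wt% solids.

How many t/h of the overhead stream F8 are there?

639.5 t/h

solids is conserved: 1900×0.617 = 1172.3 t/h all reports to the concentrate.
Concentrate = 1172.3/(target fraction) = 1260.5 t/h.
Overhead = 1900 − 1260.5 = 639.46 t/h.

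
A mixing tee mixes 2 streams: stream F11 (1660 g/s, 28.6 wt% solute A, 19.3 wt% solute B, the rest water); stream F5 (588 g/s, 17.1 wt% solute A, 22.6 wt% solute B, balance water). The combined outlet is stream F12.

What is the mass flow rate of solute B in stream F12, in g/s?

solute B out = solute B in = 1660×0.193 + 588×0.226 = 453.27 g/s.

453.3 g/s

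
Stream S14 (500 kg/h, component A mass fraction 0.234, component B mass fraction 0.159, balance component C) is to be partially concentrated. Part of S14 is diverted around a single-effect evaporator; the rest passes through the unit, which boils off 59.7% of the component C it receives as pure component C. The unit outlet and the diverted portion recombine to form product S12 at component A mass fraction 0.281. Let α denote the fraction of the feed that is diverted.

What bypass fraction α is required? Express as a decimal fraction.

0.538

All 500×0.234 = 117 kg/h of component A reaches S12, so S12 = 117/0.281 = 416.37 kg/h and vapour = 83.63 kg/h.
The evaporator receives (1−α)·500 of feed at 0.607 component C and removes 0.597 of that component C:
0.597×0.607×(1−α)×500 = 83.63
(1−α) = 83.63/181.19 = 0.4616;  α = 0.5384.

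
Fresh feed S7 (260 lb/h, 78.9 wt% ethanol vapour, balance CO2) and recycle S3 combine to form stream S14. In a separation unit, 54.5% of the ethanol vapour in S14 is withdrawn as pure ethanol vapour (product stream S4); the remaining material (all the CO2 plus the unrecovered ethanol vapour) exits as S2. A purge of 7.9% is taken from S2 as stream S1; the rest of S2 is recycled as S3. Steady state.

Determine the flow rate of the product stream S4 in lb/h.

192.4 lb/h

ethanol vapour in S14: m_A = 260×0.789 + (1−0.079)·(1−0.545)·m_A, so m_A = 205.14/0.5809 = 353.11 lb/h.
Product S4 = 0.545×353.11 = 192.45 lb/h.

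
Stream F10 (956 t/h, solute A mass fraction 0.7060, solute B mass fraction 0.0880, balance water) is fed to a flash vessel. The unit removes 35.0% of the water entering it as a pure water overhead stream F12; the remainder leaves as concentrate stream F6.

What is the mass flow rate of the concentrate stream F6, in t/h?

887.1 t/h

water entering = 956×0.206 = 196.94 t/h; overhead removed = 0.350×196.94 = 68.928 t/h.
Concentrate = 956 − 68.928 = 887.07 t/h.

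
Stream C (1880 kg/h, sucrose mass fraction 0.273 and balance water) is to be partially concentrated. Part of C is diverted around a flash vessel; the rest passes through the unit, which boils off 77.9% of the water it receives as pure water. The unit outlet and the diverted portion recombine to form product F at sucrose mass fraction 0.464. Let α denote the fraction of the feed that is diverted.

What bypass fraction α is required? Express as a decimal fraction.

All 1880×0.273 = 513.24 kg/h of sucrose reaches F, so F = 513.24/0.464 = 1106.1 kg/h and vapour = 773.88 kg/h.
The evaporator receives (1−α)·1880 of feed at 0.727 water and removes 0.779 of that water:
0.779×0.727×(1−α)×1880 = 773.88
(1−α) = 773.88/1064.7 = 0.7268;  α = 0.2732.

0.273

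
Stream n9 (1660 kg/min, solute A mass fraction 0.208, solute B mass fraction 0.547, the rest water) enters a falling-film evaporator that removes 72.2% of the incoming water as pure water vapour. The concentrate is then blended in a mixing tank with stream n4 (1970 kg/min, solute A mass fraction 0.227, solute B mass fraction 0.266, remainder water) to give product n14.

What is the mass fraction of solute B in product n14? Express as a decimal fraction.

0.429

Vapour removed = 0.722×0.245×1660 = 293.64 kg/min; concentrate = 1366.4 kg/min.
solute B reaching the mixer = 908.02 (from concentrate) + 1970×0.266 = 1432 kg/min.
Product flow = 1366.4 + 1970 = 3336.4 kg/min; solute B fraction = 0.429.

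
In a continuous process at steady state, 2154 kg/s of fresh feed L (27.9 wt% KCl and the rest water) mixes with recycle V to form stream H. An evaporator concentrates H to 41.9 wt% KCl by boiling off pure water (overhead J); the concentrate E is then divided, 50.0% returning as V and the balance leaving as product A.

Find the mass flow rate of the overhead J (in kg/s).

719.7 kg/s

Overall KCl balance (none leaves overhead): KCl in fresh feed = KCl in product, i.e. 2154×0.279 = (1−0.500)·E·0.419.
E = 600.97/(0.419×0.500) = 2868.6 kg/s.
Recycle V = 0.500×2868.6 = 1434.3 kg/s.
Combined feed H = 2154 + 1434.3 = 3588.3 kg/s.
Overhead J = H − E = 3588.3 − 2868.6 = 719.71 kg/s.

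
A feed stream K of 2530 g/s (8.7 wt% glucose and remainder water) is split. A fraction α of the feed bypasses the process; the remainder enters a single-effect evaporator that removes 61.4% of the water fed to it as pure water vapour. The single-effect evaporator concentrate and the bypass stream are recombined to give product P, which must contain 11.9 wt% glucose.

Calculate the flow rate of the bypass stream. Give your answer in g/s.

All 2530×0.087 = 220.11 g/s of glucose reaches P, so P = 220.11/0.119 = 1849.7 g/s and vapour = 680.34 g/s.
The evaporator receives (1−α)·2530 of feed at 0.913 water and removes 0.614 of that water:
0.614×0.913×(1−α)×2530 = 680.34
(1−α) = 680.34/1418.3 = 0.4797;  α = 0.5203.
Bypass flow = 0.5203×2530 = 1316.4 g/s.

1316 g/s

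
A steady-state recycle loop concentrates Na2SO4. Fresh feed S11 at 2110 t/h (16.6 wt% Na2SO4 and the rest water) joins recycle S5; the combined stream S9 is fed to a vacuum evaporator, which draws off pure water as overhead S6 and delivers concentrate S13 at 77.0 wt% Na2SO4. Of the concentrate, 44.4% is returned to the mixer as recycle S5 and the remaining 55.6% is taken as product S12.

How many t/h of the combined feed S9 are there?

2473 t/h

Overall Na2SO4 balance (none leaves overhead): Na2SO4 in fresh feed = Na2SO4 in product, i.e. 2110×0.166 = (1−0.444)·S13·0.770.
S13 = 350.26/(0.770×0.556) = 818.14 t/h.
Recycle S5 = 0.444×818.14 = 363.25 t/h.
Combined feed S9 = 2110 + 363.25 = 2473.3 t/h.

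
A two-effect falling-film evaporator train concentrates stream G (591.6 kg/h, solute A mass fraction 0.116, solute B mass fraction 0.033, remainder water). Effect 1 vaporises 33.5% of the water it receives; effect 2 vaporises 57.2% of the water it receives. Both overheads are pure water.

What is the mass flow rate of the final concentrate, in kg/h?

231.4 kg/h

water in feed = 591.6×0.851 = 503.45 kg/h.
After stage 1: water left = (1−0.335)×503.45 = 334.8; stream total = 422.94 kg/h.
After stage 2: water left = (1−0.572)×334.8 = 143.29; final concentrate = 231.44 kg/h.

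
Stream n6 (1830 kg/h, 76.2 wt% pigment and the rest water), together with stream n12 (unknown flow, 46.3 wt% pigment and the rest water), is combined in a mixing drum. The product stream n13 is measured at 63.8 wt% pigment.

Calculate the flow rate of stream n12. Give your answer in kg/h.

1297 kg/h

Let n12 be the unknown flow. Total out = 1830 + n12.
pigment balance: 1394.5 + 0.463·n12 = 0.638·(1830 + n12)
(0.463 − 0.638)·n12 = 0.638×1830 − 1394.5 = -226.92
n12 = -226.92 / -0.175 = 1296.7 kg/h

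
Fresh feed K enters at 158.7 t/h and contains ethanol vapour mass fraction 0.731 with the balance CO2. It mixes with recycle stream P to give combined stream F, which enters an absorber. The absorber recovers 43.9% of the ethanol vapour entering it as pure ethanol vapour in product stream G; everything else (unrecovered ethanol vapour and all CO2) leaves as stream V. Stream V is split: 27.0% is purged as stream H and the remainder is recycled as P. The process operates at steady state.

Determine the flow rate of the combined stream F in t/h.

354.6 t/h

CO2 enters only via K and leaves only via the purge: 158.7×0.269 = 0.270×(CO2 in V), and the absorber passes all CO2, so CO2 in F = CO2 in V = 158.11 t/h.
ethanol vapour in F: m_A = 158.7×0.731 + (1−0.270)·(1−0.439)·m_A, so m_A = 116.01/0.5905 = 196.47 t/h.
F = 196.47 + 158.11 = 354.58 t/h.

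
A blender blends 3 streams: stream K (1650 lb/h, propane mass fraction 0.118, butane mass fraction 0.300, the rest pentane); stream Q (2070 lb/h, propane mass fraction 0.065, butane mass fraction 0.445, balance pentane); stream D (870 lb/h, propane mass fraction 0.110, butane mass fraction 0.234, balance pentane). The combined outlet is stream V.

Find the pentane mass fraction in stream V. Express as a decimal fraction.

0.555

Total flow out = 1650 + 2070 + 870 = 4590 lb/h.
pentane in = 1650×0.582 + 2070×0.490 + 870×0.656 = 2545.3 lb/h.
pentane mass fraction in V = 2545.3/4590 = 0.555.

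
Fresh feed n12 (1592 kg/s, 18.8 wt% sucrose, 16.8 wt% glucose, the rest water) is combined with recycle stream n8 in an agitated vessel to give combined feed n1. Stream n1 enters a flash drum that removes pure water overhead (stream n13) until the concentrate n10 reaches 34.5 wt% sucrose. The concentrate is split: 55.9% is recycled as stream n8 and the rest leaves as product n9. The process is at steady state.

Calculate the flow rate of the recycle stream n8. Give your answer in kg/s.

1100 kg/s

Overall sucrose balance (none leaves overhead): sucrose in fresh feed = sucrose in product, i.e. 1592×0.188 = (1−0.559)·n10·0.345.
n10 = 299.3/(0.345×0.441) = 1967.2 kg/s.
Recycle n8 = 0.559×1967.2 = 1099.7 kg/s.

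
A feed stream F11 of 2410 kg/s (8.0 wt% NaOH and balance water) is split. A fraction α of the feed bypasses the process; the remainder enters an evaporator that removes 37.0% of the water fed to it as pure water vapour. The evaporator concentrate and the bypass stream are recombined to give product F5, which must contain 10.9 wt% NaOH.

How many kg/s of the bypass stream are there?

526.4 kg/s

All 2410×0.080 = 192.8 kg/s of NaOH reaches F5, so F5 = 192.8/0.109 = 1768.8 kg/s and vapour = 641.19 kg/s.
The evaporator receives (1−α)·2410 of feed at 0.920 water and removes 0.370 of that water:
0.370×0.920×(1−α)×2410 = 641.19
(1−α) = 641.19/820.36 = 0.7816;  α = 0.2184.
Bypass flow = 0.2184×2410 = 526.36 kg/s.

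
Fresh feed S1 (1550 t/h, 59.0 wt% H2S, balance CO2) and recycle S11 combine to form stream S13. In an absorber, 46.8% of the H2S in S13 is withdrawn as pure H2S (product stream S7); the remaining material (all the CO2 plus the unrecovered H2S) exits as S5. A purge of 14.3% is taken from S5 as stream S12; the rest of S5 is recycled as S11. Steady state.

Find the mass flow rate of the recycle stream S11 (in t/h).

4575 t/h

CO2 enters only via S1 and leaves only via the purge: 1550×0.410 = 0.143×(CO2 in S5), and the absorber passes all CO2, so CO2 in S13 = CO2 in S5 = 4444.1 t/h.
H2S in S13: m_A = 1550×0.590 + (1−0.143)·(1−0.468)·m_A, so m_A = 914.5/0.5441 = 1680.8 t/h.
S5 = (1−0.468)×1680.8 + 4444.1 = 5338.3 t/h.
Recycle S11 = (1−0.143)×5338.3 = 4574.9 t/h.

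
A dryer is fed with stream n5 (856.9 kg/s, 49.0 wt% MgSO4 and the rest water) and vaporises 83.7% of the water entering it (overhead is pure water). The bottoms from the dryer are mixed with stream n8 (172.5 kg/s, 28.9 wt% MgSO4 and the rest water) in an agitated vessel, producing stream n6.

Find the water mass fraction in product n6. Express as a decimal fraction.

0.292

Vapour removed = 0.837×0.510×856.9 = 365.78 kg/s; concentrate = 491.12 kg/s.
water reaching the mixer = 71.234 (from concentrate) + 172.5×0.711 = 193.88 kg/s.
Product flow = 491.12 + 172.5 = 663.62 kg/s; water fraction = 0.292.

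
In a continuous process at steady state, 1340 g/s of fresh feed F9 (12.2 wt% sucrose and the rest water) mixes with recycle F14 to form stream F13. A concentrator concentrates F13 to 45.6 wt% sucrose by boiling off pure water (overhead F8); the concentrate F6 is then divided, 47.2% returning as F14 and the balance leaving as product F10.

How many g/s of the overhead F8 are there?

Overall sucrose balance (none leaves overhead): sucrose in fresh feed = sucrose in product, i.e. 1340×0.122 = (1−0.472)·F6·0.456.
F6 = 163.48/(0.456×0.528) = 678.99 g/s.
Recycle F14 = 0.472×678.99 = 320.49 g/s.
Combined feed F13 = 1340 + 320.49 = 1660.5 g/s.
Overhead F8 = F13 − F6 = 1660.5 − 678.99 = 981.49 g/s.

981.5 g/s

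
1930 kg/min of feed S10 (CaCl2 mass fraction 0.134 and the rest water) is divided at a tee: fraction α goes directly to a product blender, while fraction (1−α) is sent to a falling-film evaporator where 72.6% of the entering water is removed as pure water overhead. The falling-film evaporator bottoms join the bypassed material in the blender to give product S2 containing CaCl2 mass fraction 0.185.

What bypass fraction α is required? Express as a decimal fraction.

0.562

All 1930×0.134 = 258.62 kg/min of CaCl2 reaches S2, so S2 = 258.62/0.185 = 1397.9 kg/min and vapour = 532.05 kg/min.
The evaporator receives (1−α)·1930 of feed at 0.866 water and removes 0.726 of that water:
0.726×0.866×(1−α)×1930 = 532.05
(1−α) = 532.05/1213.4 = 0.4385;  α = 0.5615.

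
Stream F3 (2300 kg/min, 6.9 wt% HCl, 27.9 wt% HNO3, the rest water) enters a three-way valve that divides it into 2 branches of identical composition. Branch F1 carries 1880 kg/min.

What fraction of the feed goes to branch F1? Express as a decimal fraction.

Fraction to F1 = 1880/2300 = 0.8174.

0.817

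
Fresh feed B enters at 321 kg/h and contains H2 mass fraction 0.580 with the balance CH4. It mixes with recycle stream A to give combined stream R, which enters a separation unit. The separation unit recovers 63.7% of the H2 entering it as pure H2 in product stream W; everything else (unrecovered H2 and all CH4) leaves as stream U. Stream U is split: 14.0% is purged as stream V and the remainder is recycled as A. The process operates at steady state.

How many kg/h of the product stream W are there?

172.4 kg/h

H2 in R: m_A = 321×0.580 + (1−0.140)·(1−0.637)·m_A, so m_A = 186.18/0.6878 = 270.68 kg/h.
Product W = 0.637×270.68 = 172.42 kg/h.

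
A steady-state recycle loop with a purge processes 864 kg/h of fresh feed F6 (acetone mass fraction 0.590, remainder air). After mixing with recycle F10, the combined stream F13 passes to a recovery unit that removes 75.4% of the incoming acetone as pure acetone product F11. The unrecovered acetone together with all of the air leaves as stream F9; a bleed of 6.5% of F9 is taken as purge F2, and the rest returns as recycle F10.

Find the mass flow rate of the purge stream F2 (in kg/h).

364.8 kg/h

air enters only via F6 and leaves only via the purge: 864×0.410 = 0.065×(air in F9), and the recovery unit passes all air, so air in F13 = air in F9 = 5449.8 kg/h.
acetone in F13: m_A = 864×0.590 + (1−0.065)·(1−0.754)·m_A, so m_A = 509.76/0.7700 = 662.03 kg/h.
F9 = (1−0.754)×662.03 + 5449.8 = 5612.7 kg/h.
Purge F2 = 0.065×5612.7 = 364.83 kg/h.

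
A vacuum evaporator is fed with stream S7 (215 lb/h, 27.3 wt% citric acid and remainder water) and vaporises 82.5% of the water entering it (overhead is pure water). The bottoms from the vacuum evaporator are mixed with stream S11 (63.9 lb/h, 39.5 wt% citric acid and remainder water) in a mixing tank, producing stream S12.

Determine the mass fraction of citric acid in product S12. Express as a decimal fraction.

0.560

Vapour removed = 0.825×0.727×215 = 128.95 lb/h; concentrate = 86.048 lb/h.
citric acid reaching the mixer = 58.695 (from concentrate) + 63.9×0.395 = 83.936 lb/h.
Product flow = 86.048 + 63.9 = 149.95 lb/h; citric acid fraction = 0.560.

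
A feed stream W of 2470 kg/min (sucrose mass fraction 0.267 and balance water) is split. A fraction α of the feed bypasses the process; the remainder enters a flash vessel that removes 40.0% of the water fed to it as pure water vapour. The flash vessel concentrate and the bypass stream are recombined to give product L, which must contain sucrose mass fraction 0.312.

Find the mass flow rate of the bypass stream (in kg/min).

1255 kg/min

All 2470×0.267 = 659.49 kg/min of sucrose reaches L, so L = 659.49/0.312 = 2113.8 kg/min and vapour = 356.25 kg/min.
The evaporator receives (1−α)·2470 of feed at 0.733 water and removes 0.400 of that water:
0.400×0.733×(1−α)×2470 = 356.25
(1−α) = 356.25/724.2 = 0.4919;  α = 0.5081.
Bypass flow = 0.5081×2470 = 1255 kg/min.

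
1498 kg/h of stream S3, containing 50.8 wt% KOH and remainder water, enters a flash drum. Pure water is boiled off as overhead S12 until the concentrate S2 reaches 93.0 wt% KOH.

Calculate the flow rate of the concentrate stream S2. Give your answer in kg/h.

KOH is conserved: 1498×0.508 = 760.98 kg/h all reports to the concentrate.
Concentrate = 760.98/(target fraction) = 818.26 kg/h.

818.3 kg/h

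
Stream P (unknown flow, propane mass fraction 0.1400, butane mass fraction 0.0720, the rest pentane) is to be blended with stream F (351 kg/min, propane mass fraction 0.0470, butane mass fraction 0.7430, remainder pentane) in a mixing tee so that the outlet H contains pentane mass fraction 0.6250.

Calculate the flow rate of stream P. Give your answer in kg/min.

893.7 kg/min

Let P be the unknown flow. Total out = 351 + P.
pentane balance: 73.71 + 0.788·P = 0.625·(351 + P)
(0.788 − 0.625)·P = 0.625×351 − 73.71 = 145.67
P = 145.67 / 0.163 = 893.65 kg/min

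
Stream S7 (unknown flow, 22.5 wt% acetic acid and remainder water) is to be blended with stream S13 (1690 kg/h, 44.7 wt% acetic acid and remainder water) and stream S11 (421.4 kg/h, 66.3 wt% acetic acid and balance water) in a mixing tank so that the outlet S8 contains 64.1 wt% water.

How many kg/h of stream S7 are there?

2066 kg/h

Let S7 be the unknown flow. Total out = 2111.4 + S7.
water balance: 1076.6 + 0.775·S7 = 0.641·(2111.4 + S7)
(0.775 − 0.641)·S7 = 0.641×2111.4 − 1076.6 = 276.83
S7 = 276.83 / 0.134 = 2065.9 kg/h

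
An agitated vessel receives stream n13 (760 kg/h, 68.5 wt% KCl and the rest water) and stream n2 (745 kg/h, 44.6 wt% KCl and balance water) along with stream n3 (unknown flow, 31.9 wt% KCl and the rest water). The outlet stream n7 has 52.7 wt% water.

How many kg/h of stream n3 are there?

Let n3 be the unknown flow. Total out = 1505 + n3.
water balance: 652.13 + 0.681·n3 = 0.527·(1505 + n3)
(0.681 − 0.527)·n3 = 0.527×1505 − 652.13 = 141
n3 = 141 / 0.154 = 915.62 kg/h

915.6 kg/h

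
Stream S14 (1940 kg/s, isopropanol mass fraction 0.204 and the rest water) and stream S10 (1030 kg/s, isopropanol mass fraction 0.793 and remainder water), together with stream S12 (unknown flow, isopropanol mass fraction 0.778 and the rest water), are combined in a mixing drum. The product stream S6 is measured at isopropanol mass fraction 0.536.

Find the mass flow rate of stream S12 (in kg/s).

Let S12 be the unknown flow. Total out = 2970 + S12.
isopropanol balance: 1212.6 + 0.778·S12 = 0.536·(2970 + S12)
(0.778 − 0.536)·S12 = 0.536×2970 − 1212.6 = 379.37
S12 = 379.37 / 0.242 = 1567.6 kg/s

1568 kg/s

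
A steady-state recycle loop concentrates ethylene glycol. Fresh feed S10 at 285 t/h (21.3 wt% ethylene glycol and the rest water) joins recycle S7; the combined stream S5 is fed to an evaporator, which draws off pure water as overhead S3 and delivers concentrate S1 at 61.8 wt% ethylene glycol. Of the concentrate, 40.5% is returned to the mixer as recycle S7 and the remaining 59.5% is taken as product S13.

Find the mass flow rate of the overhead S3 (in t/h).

Overall ethylene glycol balance (none leaves overhead): ethylene glycol in fresh feed = ethylene glycol in product, i.e. 285×0.213 = (1−0.405)·S1·0.618.
S1 = 60.705/(0.618×0.595) = 165.09 t/h.
Recycle S7 = 0.405×165.09 = 66.861 t/h.
Combined feed S5 = 285 + 66.861 = 351.86 t/h.
Overhead S3 = S5 − S1 = 351.86 − 165.09 = 186.77 t/h.

186.8 t/h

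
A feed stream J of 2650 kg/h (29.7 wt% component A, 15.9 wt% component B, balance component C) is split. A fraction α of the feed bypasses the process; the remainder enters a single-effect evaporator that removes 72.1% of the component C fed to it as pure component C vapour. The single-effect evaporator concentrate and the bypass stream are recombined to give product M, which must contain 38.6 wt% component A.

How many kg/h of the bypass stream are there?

All 2650×0.297 = 787.05 kg/h of component A reaches M, so M = 787.05/0.386 = 2039 kg/h and vapour = 611.01 kg/h.
The evaporator receives (1−α)·2650 of feed at 0.544 component C and removes 0.721 of that component C:
0.721×0.544×(1−α)×2650 = 611.01
(1−α) = 611.01/1039.4 = 0.5879;  α = 0.4121.
Bypass flow = 0.4121×2650 = 1092.2 kg/h.

1092 kg/h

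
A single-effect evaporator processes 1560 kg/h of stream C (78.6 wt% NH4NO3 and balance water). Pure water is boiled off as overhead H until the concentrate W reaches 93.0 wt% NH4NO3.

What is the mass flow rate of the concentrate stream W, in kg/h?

NH4NO3 is conserved: 1560×0.786 = 1226.2 kg/h all reports to the concentrate.
Concentrate = 1226.2/(target fraction) = 1318.5 kg/h.

1318 kg/h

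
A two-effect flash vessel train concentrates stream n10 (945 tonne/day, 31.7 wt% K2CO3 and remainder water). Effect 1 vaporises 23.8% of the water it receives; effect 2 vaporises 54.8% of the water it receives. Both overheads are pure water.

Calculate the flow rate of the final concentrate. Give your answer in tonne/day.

521.9 tonne/day

water in feed = 945×0.683 = 645.44 tonne/day.
After stage 1: water left = (1−0.238)×645.44 = 491.82; stream total = 791.39 tonne/day.
After stage 2: water left = (1−0.548)×491.82 = 222.3; final concentrate = 521.87 tonne/day.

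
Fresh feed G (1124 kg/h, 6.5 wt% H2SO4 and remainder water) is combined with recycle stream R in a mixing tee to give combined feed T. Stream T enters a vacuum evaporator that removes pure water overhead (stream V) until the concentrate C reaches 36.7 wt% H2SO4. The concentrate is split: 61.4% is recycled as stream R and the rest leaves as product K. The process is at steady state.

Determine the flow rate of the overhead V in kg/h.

924.9 kg/h

Overall H2SO4 balance (none leaves overhead): H2SO4 in fresh feed = H2SO4 in product, i.e. 1124×0.065 = (1−0.614)·C·0.367.
C = 73.06/(0.367×0.386) = 515.73 kg/h.
Recycle R = 0.614×515.73 = 316.66 kg/h.
Combined feed T = 1124 + 316.66 = 1440.7 kg/h.
Overhead V = T − C = 1440.7 − 515.73 = 924.93 kg/h.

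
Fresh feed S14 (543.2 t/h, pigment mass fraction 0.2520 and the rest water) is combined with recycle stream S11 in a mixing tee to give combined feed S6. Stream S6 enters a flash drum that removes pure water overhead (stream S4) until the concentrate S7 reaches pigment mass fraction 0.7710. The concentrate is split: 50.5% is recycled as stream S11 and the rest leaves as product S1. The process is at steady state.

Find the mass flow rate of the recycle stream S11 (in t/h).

181.1 t/h

Overall pigment balance (none leaves overhead): pigment in fresh feed = pigment in product, i.e. 543.2×0.252 = (1−0.505)·S7·0.771.
S7 = 136.89/(0.771×0.495) = 358.67 t/h.
Recycle S11 = 0.505×358.67 = 181.13 t/h.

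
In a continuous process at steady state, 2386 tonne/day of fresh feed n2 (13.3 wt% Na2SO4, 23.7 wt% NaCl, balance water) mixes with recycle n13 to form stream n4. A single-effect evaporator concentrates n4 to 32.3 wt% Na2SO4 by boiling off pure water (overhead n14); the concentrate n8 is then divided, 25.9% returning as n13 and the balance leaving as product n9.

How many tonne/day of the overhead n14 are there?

1404 tonne/day

Overall Na2SO4 balance (none leaves overhead): Na2SO4 in fresh feed = Na2SO4 in product, i.e. 2386×0.133 = (1−0.259)·n8·0.323.
n8 = 317.34/(0.323×0.741) = 1325.9 tonne/day.
Recycle n13 = 0.259×1325.9 = 343.4 tonne/day.
Combined feed n4 = 2386 + 343.4 = 2729.4 tonne/day.
Overhead n14 = n4 − n8 = 2729.4 − 1325.9 = 1403.5 tonne/day.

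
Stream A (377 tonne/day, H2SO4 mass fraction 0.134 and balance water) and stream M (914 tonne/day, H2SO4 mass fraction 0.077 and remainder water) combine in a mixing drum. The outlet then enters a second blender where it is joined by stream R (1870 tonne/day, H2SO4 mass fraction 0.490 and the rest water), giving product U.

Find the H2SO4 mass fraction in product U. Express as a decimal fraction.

Overall, product flow = 3161 tonne/day.
H2SO4 in = 377×0.134 + 914×0.077 + 1870×0.490 = 1037.2 tonne/day.
H2SO4 fraction in U = 0.328.

0.328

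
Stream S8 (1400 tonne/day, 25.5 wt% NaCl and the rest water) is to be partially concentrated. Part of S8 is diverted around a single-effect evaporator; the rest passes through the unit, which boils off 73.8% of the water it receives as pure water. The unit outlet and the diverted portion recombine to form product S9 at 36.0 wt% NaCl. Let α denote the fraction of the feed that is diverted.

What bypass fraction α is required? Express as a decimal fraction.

0.470

All 1400×0.255 = 357 tonne/day of NaCl reaches S9, so S9 = 357/0.360 = 991.67 tonne/day and vapour = 408.33 tonne/day.
The evaporator receives (1−α)·1400 of feed at 0.745 water and removes 0.738 of that water:
0.738×0.745×(1−α)×1400 = 408.33
(1−α) = 408.33/769.73 = 0.5305;  α = 0.4695.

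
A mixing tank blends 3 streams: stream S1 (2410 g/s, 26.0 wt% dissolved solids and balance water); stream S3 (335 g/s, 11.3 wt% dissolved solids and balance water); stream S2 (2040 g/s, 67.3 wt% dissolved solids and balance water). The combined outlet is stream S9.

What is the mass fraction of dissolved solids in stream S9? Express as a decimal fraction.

0.426

Total flow out = 2410 + 335 + 2040 = 4785 g/s.
dissolved solids in = 2410×0.260 + 335×0.113 + 2040×0.673 = 2037.4 g/s.
dissolved solids mass fraction in S9 = 2037.4/4785 = 0.426.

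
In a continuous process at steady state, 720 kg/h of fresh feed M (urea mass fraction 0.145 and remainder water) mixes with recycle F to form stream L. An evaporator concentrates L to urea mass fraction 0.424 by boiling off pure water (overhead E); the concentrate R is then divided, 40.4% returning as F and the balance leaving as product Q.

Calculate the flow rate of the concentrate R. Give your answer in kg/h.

Overall urea balance (none leaves overhead): urea in fresh feed = urea in product, i.e. 720×0.145 = (1−0.404)·R·0.424.
R = 104.4/(0.424×0.596) = 413.13 kg/h.

413.1 kg/h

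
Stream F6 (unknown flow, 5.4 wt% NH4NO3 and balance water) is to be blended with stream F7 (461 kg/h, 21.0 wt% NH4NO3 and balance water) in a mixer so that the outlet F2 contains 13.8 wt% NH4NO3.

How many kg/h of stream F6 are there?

Let F6 be the unknown flow. Total out = 461 + F6.
NH4NO3 balance: 96.81 + 0.054·F6 = 0.138·(461 + F6)
(0.054 − 0.138)·F6 = 0.138×461 − 96.81 = -33.192
F6 = -33.192 / -0.084 = 395.14 kg/h

395.1 kg/h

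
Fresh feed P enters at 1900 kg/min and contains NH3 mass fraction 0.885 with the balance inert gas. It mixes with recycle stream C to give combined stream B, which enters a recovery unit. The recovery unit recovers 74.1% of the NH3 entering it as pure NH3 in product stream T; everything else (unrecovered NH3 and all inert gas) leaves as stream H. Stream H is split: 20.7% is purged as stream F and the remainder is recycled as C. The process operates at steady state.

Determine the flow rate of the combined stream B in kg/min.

inert gas enters only via P and leaves only via the purge: 1900×0.115 = 0.207×(inert gas in H), and the recovery unit passes all inert gas, so inert gas in B = inert gas in H = 1055.6 kg/min.
NH3 in B: m_A = 1900×0.885 + (1−0.207)·(1−0.741)·m_A, so m_A = 1681.5/0.7946 = 2116.1 kg/min.
B = 2116.1 + 1055.6 = 3171.7 kg/min.

3172 kg/min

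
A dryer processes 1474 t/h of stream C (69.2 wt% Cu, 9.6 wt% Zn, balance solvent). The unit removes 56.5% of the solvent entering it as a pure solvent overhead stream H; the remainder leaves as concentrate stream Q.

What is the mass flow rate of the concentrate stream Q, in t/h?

solvent entering = 1474×0.212 = 312.49 t/h; overhead removed = 0.565×312.49 = 176.56 t/h.
Concentrate = 1474 − 176.56 = 1297.4 t/h.

1297 t/h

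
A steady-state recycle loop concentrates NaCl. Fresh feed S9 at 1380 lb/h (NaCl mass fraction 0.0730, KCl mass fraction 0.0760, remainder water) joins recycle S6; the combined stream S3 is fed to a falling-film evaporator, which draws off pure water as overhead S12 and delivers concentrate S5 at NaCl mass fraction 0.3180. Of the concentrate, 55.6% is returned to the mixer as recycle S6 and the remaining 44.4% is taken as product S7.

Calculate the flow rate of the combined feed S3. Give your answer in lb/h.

Overall NaCl balance (none leaves overhead): NaCl in fresh feed = NaCl in product, i.e. 1380×0.073 = (1−0.556)·S5·0.318.
S5 = 100.74/(0.318×0.444) = 713.5 lb/h.
Recycle S6 = 0.556×713.5 = 396.7 lb/h.
Combined feed S3 = 1380 + 396.7 = 1776.7 lb/h.

1777 lb/h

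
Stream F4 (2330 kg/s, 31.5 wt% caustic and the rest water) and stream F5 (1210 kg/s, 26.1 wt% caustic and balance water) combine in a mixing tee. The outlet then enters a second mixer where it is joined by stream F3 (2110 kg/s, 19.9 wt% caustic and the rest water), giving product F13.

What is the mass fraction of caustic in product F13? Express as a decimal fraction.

0.260

Overall, product flow = 5650 kg/s.
caustic in = 2330×0.315 + 1210×0.261 + 2110×0.199 = 1469.7 kg/s.
caustic fraction in F13 = 0.260.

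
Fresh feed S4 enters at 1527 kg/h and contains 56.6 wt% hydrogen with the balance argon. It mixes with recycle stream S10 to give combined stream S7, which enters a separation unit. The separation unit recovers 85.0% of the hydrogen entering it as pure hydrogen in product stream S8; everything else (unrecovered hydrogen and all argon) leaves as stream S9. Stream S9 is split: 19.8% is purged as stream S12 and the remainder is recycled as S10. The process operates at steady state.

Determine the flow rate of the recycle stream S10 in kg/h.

2803 kg/h

argon enters only via S4 and leaves only via the purge: 1527×0.434 = 0.198×(argon in S9), and the separation unit passes all argon, so argon in S7 = argon in S9 = 3347.1 kg/h.
hydrogen in S7: m_A = 1527×0.566 + (1−0.198)·(1−0.850)·m_A, so m_A = 864.28/0.8797 = 982.47 kg/h.
S9 = (1−0.850)×982.47 + 3347.1 = 3494.4 kg/h.
Recycle S10 = (1−0.198)×3494.4 = 2802.5 kg/h.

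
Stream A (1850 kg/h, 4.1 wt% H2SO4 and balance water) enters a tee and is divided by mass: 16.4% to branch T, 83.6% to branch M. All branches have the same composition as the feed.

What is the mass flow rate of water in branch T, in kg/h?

Branch T total = 0.164×1850 = 303.4 kg/h.
water in T = 0.959×303.4 = 290.96 kg/h.

291 kg/h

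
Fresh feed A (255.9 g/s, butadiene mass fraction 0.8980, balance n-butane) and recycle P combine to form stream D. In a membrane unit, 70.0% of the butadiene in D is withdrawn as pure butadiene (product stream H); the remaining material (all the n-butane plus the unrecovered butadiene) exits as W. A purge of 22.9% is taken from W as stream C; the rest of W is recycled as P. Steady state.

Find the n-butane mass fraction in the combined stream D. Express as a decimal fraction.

0.2760

n-butane enters only via A and leaves only via the purge: 255.9×0.102 = 0.229×(n-butane in W), and the membrane unit passes all n-butane, so n-butane in D = n-butane in W = 113.98 g/s.
butadiene in D: m_A = 255.9×0.898 + (1−0.229)·(1−0.700)·m_A, so m_A = 229.8/0.7687 = 298.94 g/s.
D = 298.94 + 113.98 = 412.93 g/s.
n-butane fraction in D = 113.98/412.93 = 0.2760.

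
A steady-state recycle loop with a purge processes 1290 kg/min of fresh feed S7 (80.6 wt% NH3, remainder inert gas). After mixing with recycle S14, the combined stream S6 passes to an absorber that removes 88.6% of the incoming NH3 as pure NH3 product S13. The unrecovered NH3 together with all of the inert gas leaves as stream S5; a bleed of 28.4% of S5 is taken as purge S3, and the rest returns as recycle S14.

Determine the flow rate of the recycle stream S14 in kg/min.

723.3 kg/min

inert gas enters only via S7 and leaves only via the purge: 1290×0.194 = 0.284×(inert gas in S5), and the absorber passes all inert gas, so inert gas in S6 = inert gas in S5 = 881.2 kg/min.
NH3 in S6: m_A = 1290×0.806 + (1−0.284)·(1−0.886)·m_A, so m_A = 1039.7/0.9184 = 1132.2 kg/min.
S5 = (1−0.886)×1132.2 + 881.2 = 1010.3 kg/min.
Recycle S14 = (1−0.284)×1010.3 = 723.35 kg/min.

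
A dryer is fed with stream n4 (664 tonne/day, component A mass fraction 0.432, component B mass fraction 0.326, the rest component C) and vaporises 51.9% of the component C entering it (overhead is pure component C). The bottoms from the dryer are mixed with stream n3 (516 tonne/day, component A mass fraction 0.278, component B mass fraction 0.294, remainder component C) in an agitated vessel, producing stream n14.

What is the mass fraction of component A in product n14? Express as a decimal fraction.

0.392

Vapour removed = 0.519×0.242×664 = 83.397 tonne/day; concentrate = 580.6 tonne/day.
component A reaching the mixer = 286.85 (from concentrate) + 516×0.278 = 430.3 tonne/day.
Product flow = 580.6 + 516 = 1096.6 tonne/day; component A fraction = 0.392.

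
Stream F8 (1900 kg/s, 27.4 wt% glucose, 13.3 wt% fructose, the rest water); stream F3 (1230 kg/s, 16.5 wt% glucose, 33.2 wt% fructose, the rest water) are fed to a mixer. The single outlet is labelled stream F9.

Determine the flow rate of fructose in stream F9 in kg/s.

fructose out = fructose in = 1900×0.133 + 1230×0.332 = 661.06 kg/s.

661.1 kg/s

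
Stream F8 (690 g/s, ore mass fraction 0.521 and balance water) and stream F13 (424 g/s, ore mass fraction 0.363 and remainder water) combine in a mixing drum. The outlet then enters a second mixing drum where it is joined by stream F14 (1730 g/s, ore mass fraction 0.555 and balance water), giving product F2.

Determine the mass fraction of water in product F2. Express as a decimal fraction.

0.482

Overall, product flow = 2844 g/s.
water in = 690×0.479 + 424×0.637 + 1730×0.445 = 1370.4 g/s.
water fraction in F2 = 0.482.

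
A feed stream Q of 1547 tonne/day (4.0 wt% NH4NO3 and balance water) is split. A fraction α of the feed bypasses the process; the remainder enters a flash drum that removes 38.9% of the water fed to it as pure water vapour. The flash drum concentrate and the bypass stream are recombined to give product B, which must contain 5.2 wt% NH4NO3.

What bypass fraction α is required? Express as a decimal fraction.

All 1547×0.040 = 61.88 tonne/day of NH4NO3 reaches B, so B = 61.88/0.052 = 1190 tonne/day and vapour = 357 tonne/day.
The evaporator receives (1−α)·1547 of feed at 0.960 water and removes 0.389 of that water:
0.389×0.960×(1−α)×1547 = 357
(1−α) = 357/577.71 = 0.6180;  α = 0.3820.

0.382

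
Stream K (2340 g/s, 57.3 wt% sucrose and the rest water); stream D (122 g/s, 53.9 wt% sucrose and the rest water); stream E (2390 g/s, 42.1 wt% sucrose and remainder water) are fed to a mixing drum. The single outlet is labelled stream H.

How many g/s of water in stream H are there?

water out = water in = 2340×0.427 + 122×0.461 + 2390×0.579 = 2439.2 g/s.

2439 g/s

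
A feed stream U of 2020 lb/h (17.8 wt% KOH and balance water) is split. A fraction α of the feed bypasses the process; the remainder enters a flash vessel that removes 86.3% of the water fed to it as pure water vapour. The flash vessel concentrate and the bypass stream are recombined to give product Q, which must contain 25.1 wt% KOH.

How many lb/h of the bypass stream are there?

1192 lb/h

All 2020×0.178 = 359.56 lb/h of KOH reaches Q, so Q = 359.56/0.251 = 1432.5 lb/h and vapour = 587.49 lb/h.
The evaporator receives (1−α)·2020 of feed at 0.822 water and removes 0.863 of that water:
0.863×0.822×(1−α)×2020 = 587.49
(1−α) = 587.49/1433 = 0.4100;  α = 0.5900.
Bypass flow = 0.5900×2020 = 1191.8 lb/h.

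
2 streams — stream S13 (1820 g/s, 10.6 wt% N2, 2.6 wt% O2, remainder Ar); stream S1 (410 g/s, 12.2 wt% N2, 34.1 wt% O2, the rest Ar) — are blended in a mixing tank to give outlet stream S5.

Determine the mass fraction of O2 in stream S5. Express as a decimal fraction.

0.0839

Total flow out = 1820 + 410 = 2230 g/s.
O2 in = 1820×0.026 + 410×0.341 = 187.13 g/s.
O2 mass fraction in S5 = 187.13/2230 = 0.0839.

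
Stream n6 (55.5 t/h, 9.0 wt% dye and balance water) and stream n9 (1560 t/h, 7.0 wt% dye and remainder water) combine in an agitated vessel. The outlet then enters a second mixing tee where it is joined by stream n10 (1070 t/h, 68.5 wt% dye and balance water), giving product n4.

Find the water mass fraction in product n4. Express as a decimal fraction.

Overall, product flow = 2685.5 t/h.
water in = 55.5×0.910 + 1560×0.930 + 1070×0.315 = 1838.4 t/h.
water fraction in n4 = 0.6845.

0.6845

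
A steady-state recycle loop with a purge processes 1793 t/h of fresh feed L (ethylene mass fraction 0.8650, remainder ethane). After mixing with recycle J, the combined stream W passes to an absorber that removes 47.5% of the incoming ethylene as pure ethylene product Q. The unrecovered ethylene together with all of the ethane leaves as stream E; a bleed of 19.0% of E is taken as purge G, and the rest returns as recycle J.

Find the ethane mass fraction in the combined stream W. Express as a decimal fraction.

0.3207

ethane enters only via L and leaves only via the purge: 1793×0.135 = 0.190×(ethane in E), and the absorber passes all ethane, so ethane in W = ethane in E = 1274 t/h.
ethylene in W: m_A = 1793×0.865 + (1−0.190)·(1−0.475)·m_A, so m_A = 1550.9/0.5747 = 2698.5 t/h.
W = 2698.5 + 1274 = 3972.4 t/h.
ethane fraction in W = 1274/3972.4 = 0.3207.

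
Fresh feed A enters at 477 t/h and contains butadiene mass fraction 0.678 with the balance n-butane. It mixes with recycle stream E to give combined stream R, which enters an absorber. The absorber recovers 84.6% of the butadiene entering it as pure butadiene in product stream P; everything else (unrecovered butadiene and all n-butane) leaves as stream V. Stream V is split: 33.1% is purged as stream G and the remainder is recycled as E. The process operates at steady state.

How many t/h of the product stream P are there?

305 t/h

butadiene in R: m_A = 477×0.678 + (1−0.331)·(1−0.846)·m_A, so m_A = 323.41/0.8970 = 360.55 t/h.
Product P = 0.846×360.55 = 305.03 t/h.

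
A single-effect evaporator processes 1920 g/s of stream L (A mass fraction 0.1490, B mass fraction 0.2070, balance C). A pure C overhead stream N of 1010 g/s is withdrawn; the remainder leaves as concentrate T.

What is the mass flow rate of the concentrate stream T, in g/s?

Concentrate = 1920 − 1010 = 910 g/s.

910 g/s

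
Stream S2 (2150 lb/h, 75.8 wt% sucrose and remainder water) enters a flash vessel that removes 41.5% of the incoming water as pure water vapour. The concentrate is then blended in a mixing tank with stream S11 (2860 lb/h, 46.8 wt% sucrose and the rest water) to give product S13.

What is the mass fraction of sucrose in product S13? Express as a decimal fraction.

Vapour removed = 0.415×0.242×2150 = 215.92 lb/h; concentrate = 1934.1 lb/h.
sucrose reaching the mixer = 1629.7 (from concentrate) + 2860×0.468 = 2968.2 lb/h.
Product flow = 1934.1 + 2860 = 4794.1 lb/h; sucrose fraction = 0.619.

0.619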